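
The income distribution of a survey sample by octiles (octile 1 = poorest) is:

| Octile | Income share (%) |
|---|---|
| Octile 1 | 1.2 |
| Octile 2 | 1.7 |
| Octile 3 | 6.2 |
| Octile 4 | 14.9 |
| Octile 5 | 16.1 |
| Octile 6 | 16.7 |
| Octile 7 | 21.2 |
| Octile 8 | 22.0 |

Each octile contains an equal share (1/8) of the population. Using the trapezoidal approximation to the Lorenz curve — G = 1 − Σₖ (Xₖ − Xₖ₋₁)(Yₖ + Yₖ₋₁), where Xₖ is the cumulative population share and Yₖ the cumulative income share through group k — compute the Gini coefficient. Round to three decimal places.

0.345

Cumulative income shares Yₖ: 0.0120, 0.0290, 0.0910, 0.2400, 0.4010, 0.5680, 0.7800, 1.0000
Σ (Xₖ−Xₖ₋₁)(Yₖ+Yₖ₋₁) = (1/8)(0.0120+0.0000) + (1/8)(0.0290+0.0120) + (1/8)(0.0910+0.0290) + (1/8)(0.2400+0.0910) + (1/8)(0.4010+0.2400) + (1/8)(0.5680+0.4010) + (1/8)(0.7800+0.5680) + (1/8)(1.0000+0.7800)
  = 0.0015 + 0.0051 + 0.0150 + 0.0414 + 0.0801 + 0.1211 + 0.1685 + 0.2225 = 0.6552
G = 1 − 0.6552 = 0.3448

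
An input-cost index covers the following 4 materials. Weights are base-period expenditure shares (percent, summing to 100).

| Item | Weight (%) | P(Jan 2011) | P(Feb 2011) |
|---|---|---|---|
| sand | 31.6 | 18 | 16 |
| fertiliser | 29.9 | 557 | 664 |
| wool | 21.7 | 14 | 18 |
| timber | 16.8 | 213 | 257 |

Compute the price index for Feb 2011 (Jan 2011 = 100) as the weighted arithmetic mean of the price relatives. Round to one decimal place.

111.9

sand: 31.6 × (16/18) = 31.6 × 0.888889 = 28.0889
fertiliser: 29.9 × (664/557) = 29.9 × 1.192101 = 35.6438
wool: 21.7 × (18/14) = 21.7 × 1.285714 = 27.9000
timber: 16.8 × (257/213) = 16.8 × 1.206573 = 20.2704
Index = Σ wᵢ·(p₁ᵢ/p₀ᵢ) = 28.0889 + 35.6438 + 27.9000 + 20.2704 = 111.9031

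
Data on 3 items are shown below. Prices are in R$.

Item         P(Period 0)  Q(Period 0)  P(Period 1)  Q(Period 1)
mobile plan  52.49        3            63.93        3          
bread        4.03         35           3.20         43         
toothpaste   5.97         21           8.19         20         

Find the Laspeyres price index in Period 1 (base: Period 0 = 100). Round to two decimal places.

Laspeyres price index uses base-period quantities as weights.
ΣP(Period 1)·Q(Period 0) = 63.93×3 + 3.20×35 + 8.19×21 = 191.79 + 112 + 171.99 = 475.78
ΣP(Period 0)·Q(Period 0) = 52.49×3 + 4.03×35 + 5.97×21 = 157.47 + 141.05 + 125.37 = 423.89
Index = 475.78 / 423.89 × 100 = 112.2414

112.24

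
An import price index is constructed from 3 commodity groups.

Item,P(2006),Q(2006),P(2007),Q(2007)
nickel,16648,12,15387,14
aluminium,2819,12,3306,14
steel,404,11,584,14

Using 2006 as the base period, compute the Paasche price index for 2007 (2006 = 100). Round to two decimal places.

97.01

Paasche price index uses current-period quantities as weights.
ΣP(2007)·Q(2007) = 15387×14 + 3306×14 + 584×14 = 215418 + 46284 + 8176 = 269878
ΣP(2006)·Q(2007) = 16648×14 + 2819×14 + 404×14 = 233072 + 39466 + 5656 = 278194
Index = 269878 / 278194 × 100 = 97.0107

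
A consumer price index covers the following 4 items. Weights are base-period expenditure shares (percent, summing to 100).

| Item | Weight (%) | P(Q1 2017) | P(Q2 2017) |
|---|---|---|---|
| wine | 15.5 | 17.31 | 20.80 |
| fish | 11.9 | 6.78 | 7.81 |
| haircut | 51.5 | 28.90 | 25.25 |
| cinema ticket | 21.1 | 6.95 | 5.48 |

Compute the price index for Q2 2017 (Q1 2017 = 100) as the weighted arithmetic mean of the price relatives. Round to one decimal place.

94.0

wine: 15.5 × (20.80/17.31) = 15.5 × 1.201618 = 18.6251
fish: 11.9 × (7.81/6.78) = 11.9 × 1.151917 = 13.7078
haircut: 51.5 × (25.25/28.90) = 51.5 × 0.873702 = 44.9957
cinema ticket: 21.1 × (5.48/6.95) = 21.1 × 0.788489 = 16.6371
Index = Σ wᵢ·(p₁ᵢ/p₀ᵢ) = 18.6251 + 13.7078 + 44.9957 + 16.6371 = 93.9657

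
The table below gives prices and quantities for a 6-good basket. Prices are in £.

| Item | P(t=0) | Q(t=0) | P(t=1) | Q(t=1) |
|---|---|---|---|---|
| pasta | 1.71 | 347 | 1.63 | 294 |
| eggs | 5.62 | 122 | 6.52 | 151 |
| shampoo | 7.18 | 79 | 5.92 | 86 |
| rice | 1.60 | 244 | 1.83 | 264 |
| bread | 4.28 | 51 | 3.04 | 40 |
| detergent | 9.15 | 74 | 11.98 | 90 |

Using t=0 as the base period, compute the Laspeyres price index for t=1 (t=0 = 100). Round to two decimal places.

Laspeyres price index uses base-period quantities as weights.
ΣP(t=1)·Q(t=0) = 1.63×347 + 6.52×122 + 5.92×79 + 1.83×244 + 3.04×51 + 11.98×74 = 565.61 + 795.44 + 467.68 + 446.52 + 155.04 + 886.52 = 3316.81
ΣP(t=0)·Q(t=0) = 1.71×347 + 5.62×122 + 7.18×79 + 1.60×244 + 4.28×51 + 9.15×74 = 593.37 + 685.64 + 567.22 + 390.4 + 218.28 + 677.1 = 3132.01
Index = 3316.81 / 3132.01 × 100 = 105.9004

105.90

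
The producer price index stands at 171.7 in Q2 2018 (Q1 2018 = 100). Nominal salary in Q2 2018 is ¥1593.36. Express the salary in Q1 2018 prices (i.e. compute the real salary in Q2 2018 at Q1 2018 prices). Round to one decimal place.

Real = Nominal ÷ (Index/100) = 1593.36 ÷ (171.7/100)
     = 1593.36 ÷ 1.717 = 927.9907

928.0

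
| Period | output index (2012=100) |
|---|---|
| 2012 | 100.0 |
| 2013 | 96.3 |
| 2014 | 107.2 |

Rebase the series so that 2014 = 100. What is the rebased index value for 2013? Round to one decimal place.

Rebased(2013) = 96.3 / 107.2 × 100 = 89.8321

89.8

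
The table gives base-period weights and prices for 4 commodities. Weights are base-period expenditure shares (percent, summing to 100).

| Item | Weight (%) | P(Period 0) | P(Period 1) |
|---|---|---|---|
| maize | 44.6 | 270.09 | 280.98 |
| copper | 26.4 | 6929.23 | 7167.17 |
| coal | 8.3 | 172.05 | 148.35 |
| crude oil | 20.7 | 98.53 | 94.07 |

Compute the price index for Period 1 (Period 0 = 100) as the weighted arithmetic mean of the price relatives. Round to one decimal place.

maize: 44.6 × (280.98/270.09) = 44.6 × 1.040320 = 46.3983
copper: 26.4 × (7167.17/6929.23) = 26.4 × 1.034339 = 27.3065
coal: 8.3 × (148.35/172.05) = 8.3 × 0.862249 = 7.1567
crude oil: 20.7 × (94.07/98.53) = 20.7 × 0.954735 = 19.7630
Index = Σ wᵢ·(p₁ᵢ/p₀ᵢ) = 46.3983 + 27.3065 + 7.1567 + 19.7630 = 100.6245

100.6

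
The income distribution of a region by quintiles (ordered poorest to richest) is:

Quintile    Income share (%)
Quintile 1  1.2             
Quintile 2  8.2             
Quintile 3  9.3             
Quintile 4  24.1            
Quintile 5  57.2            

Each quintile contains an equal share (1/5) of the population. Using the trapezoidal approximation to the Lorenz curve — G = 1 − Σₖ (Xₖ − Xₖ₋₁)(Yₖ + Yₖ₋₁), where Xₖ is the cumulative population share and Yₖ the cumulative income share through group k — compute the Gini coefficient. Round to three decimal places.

Cumulative income shares Yₖ: 0.0120, 0.0940, 0.1870, 0.4280, 1.0000
Σ (Xₖ−Xₖ₋₁)(Yₖ+Yₖ₋₁) = (1/5)(0.0120+0.0000) + (1/5)(0.0940+0.0120) + (1/5)(0.1870+0.0940) + (1/5)(0.4280+0.1870) + (1/5)(1.0000+0.4280)
  = 0.0024 + 0.0212 + 0.0562 + 0.1230 + 0.2856 = 0.4884
G = 1 − 0.4884 = 0.5116

0.512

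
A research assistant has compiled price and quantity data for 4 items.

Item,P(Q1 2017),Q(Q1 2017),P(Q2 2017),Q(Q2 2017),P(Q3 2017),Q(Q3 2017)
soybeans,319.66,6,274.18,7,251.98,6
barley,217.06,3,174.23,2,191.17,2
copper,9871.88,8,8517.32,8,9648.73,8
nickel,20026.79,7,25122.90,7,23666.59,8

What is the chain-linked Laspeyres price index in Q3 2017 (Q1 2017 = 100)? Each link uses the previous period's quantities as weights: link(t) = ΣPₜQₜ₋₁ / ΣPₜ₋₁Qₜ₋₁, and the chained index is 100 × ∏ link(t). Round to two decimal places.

110.45

Link Q1 2017→Q2 2017:
ΣP(Q2 2017)Q(Q1 2017) = 274.18×6 + 174.23×3 + 8517.32×8 + 25122.90×7 = 1645.08 + 522.69 + 68138.56 + 175860.3 = 246166.63
ΣP(Q1 2017)Q(Q1 2017) = 319.66×6 + 217.06×3 + 9871.88×8 + 20026.79×7 = 1917.96 + 651.18 + 78975.04 + 140187.53 = 221731.71
link = 246166.63/221731.71 = 1.110200
Link Q2 2017→Q3 2017:
ΣP(Q3 2017)Q(Q2 2017) = 251.98×7 + 191.17×2 + 9648.73×8 + 23666.59×7 = 1763.86 + 382.34 + 77189.84 + 165666.13 = 245002.17
ΣP(Q2 2017)Q(Q2 2017) = 274.18×7 + 174.23×2 + 8517.32×8 + 25122.90×7 = 1919.26 + 348.46 + 68138.56 + 175860.3 = 246266.58
link = 245002.17/246266.58 = 0.994866
Chained index = 100 × 1.110200 × 0.994866 = 110.4500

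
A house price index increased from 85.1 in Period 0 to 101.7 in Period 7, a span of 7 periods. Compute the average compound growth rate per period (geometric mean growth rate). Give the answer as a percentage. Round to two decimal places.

Growth factor = (101.7/85.1)^(1/7) = (1.195065)^(1/7) = 1.025784
Growth rate = 1.025784 − 1 = 0.025784 = 2.5784%

2.58%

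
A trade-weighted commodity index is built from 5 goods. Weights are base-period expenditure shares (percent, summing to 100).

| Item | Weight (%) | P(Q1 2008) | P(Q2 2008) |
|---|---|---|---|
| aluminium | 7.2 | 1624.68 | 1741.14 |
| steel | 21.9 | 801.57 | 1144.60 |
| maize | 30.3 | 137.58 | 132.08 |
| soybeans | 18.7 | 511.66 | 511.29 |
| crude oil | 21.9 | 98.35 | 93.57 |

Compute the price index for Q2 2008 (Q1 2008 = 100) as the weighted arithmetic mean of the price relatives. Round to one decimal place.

aluminium: 7.2 × (1741.14/1624.68) = 7.2 × 1.071682 = 7.7161
steel: 21.9 × (1144.60/801.57) = 21.9 × 1.427948 = 31.2721
maize: 30.3 × (132.08/137.58) = 30.3 × 0.960023 = 29.0887
soybeans: 18.7 × (511.29/511.66) = 18.7 × 0.999277 = 18.6865
crude oil: 21.9 × (93.57/98.35) = 21.9 × 0.951398 = 20.8356
Index = Σ wᵢ·(p₁ᵢ/p₀ᵢ) = 7.7161 + 31.2721 + 29.0887 + 18.6865 + 20.8356 = 107.5990

107.6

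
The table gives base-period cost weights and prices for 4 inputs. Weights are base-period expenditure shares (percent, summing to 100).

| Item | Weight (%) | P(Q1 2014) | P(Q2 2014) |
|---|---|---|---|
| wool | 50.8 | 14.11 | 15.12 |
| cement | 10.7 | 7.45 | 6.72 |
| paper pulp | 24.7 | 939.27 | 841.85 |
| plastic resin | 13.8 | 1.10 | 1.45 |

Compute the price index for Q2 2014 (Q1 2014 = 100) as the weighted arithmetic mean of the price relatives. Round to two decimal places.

wool: 50.8 × (15.12/14.11) = 50.8 × 1.071580 = 54.4363
cement: 10.7 × (6.72/7.45) = 10.7 × 0.902013 = 9.6515
paper pulp: 24.7 × (841.85/939.27) = 24.7 × 0.896281 = 22.1381
plastic resin: 13.8 × (1.45/1.10) = 13.8 × 1.318182 = 18.1909
Index = Σ wᵢ·(p₁ᵢ/p₀ᵢ) = 54.4363 + 9.6515 + 22.1381 + 18.1909 = 104.4169

104.42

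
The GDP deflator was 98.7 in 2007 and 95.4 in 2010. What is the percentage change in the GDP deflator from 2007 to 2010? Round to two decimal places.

-3.34%

Change = (95.4 − 98.7) / 98.7 × 100
       = -3.3 / 98.7 × 100 = -3.3435%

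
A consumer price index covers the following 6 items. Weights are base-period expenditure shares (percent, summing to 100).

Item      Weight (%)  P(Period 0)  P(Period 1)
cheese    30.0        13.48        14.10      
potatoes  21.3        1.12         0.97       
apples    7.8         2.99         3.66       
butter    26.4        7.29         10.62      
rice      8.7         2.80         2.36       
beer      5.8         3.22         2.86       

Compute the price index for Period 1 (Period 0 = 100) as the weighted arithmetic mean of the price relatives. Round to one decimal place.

cheese: 30.0 × (14.10/13.48) = 30.0 × 1.045994 = 31.3798
potatoes: 21.3 × (0.97/1.12) = 21.3 × 0.866071 = 18.4473
apples: 7.8 × (3.66/2.99) = 7.8 × 1.224080 = 9.5478
butter: 26.4 × (10.62/7.29) = 26.4 × 1.456790 = 38.4593
rice: 8.7 × (2.36/2.80) = 8.7 × 0.842857 = 7.3329
beer: 5.8 × (2.86/3.22) = 5.8 × 0.888199 = 5.1516
Index = Σ wᵢ·(p₁ᵢ/p₀ᵢ) = 31.3798 + 18.4473 + 9.5478 + 38.4593 + 7.3329 + 5.1516 = 110.3186

110.3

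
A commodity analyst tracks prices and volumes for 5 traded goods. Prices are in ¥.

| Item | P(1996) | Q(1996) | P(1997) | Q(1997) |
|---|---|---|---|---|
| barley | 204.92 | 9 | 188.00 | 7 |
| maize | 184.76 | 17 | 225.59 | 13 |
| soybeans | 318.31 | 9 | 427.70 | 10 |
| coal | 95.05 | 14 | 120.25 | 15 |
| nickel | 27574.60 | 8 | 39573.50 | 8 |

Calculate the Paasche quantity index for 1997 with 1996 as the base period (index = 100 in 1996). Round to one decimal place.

99.8

Paasche quantity index uses current-period prices as weights.
ΣP(1997)·Q(1997) = 188.00×7 + 225.59×13 + 427.70×10 + 120.25×15 + 39573.50×8 = 1316 + 2932.67 + 4277 + 1803.75 + 316588 = 326917.42
ΣP(1997)·Q(1996) = 188.00×9 + 225.59×17 + 427.70×9 + 120.25×14 + 39573.50×8 = 1692 + 3835.03 + 3849.3 + 1683.5 + 316588 = 327647.83
Index = 326917.42 / 327647.83 × 100 = 99.7771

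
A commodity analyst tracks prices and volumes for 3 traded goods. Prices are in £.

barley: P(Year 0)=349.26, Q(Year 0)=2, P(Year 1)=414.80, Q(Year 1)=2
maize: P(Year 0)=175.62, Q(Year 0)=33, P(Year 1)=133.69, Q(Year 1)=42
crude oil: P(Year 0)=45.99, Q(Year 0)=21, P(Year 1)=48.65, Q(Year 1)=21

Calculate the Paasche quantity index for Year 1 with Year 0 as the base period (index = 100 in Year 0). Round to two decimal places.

Paasche quantity index uses current-period prices as weights.
ΣP(Year 1)·Q(Year 1) = 414.80×2 + 133.69×42 + 48.65×21 = 829.6 + 5614.98 + 1021.65 = 7466.23
ΣP(Year 1)·Q(Year 0) = 414.80×2 + 133.69×33 + 48.65×21 = 829.6 + 4411.77 + 1021.65 = 6263.02
Index = 7466.23 / 6263.02 × 100 = 119.2113

119.21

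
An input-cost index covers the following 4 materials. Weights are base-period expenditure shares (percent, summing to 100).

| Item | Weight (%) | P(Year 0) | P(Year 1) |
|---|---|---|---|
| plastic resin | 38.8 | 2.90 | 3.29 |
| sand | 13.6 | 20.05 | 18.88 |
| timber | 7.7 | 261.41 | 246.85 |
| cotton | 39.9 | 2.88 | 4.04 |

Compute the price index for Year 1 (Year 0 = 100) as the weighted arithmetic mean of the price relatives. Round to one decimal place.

plastic resin: 38.8 × (3.29/2.90) = 38.8 × 1.134483 = 44.0179
sand: 13.6 × (18.88/20.05) = 13.6 × 0.941646 = 12.8064
timber: 7.7 × (246.85/261.41) = 7.7 × 0.944302 = 7.2711
cotton: 39.9 × (4.04/2.88) = 39.9 × 1.402778 = 55.9708
Index = Σ wᵢ·(p₁ᵢ/p₀ᵢ) = 44.0179 + 12.8064 + 7.2711 + 55.9708 = 120.0663

120.1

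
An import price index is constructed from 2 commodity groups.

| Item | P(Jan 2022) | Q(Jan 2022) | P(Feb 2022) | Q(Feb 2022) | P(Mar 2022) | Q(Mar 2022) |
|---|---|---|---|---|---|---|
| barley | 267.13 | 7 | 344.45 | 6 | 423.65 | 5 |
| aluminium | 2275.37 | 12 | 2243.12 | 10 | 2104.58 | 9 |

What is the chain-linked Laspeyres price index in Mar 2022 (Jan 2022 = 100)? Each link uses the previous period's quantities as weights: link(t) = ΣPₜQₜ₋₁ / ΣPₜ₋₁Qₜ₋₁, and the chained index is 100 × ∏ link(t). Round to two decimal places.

Link Jan 2022→Feb 2022:
ΣP(Feb 2022)Q(Jan 2022) = 344.45×7 + 2243.12×12 = 2411.15 + 26917.44 = 29328.59
ΣP(Jan 2022)Q(Jan 2022) = 267.13×7 + 2275.37×12 = 1869.91 + 27304.44 = 29174.35
link = 29328.59/29174.35 = 1.005287
Link Feb 2022→Mar 2022:
ΣP(Mar 2022)Q(Feb 2022) = 423.65×6 + 2104.58×10 = 2541.9 + 21045.8 = 23587.7
ΣP(Feb 2022)Q(Feb 2022) = 344.45×6 + 2243.12×10 = 2066.7 + 22431.2 = 24497.9
link = 23587.7/24497.9 = 0.962846
Chained index = 100 × 1.005287 × 0.962846 = 96.7936

96.79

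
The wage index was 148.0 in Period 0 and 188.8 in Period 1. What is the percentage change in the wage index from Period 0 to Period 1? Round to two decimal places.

27.57%

Change = (188.8 − 148.0) / 148.0 × 100
       = 40.8 / 148.0 × 100 = 27.5676%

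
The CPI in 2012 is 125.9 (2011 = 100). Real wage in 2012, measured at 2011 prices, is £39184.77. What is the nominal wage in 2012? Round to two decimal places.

49333.63

Nominal = Real × (Index/100) = 39184.77 × (125.9/100)
        = 39184.77 × 1.259 = 49333.6254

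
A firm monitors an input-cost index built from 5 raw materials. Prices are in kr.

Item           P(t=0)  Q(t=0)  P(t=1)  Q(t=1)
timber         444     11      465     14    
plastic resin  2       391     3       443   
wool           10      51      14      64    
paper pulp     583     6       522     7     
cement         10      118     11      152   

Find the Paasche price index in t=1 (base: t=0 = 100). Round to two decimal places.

105.38

Paasche price index uses current-period quantities as weights.
ΣP(t=1)·Q(t=1) = 465×14 + 3×443 + 14×64 + 522×7 + 11×152 = 6510 + 1329 + 896 + 3654 + 1672 = 14061
ΣP(t=0)·Q(t=1) = 444×14 + 2×443 + 10×64 + 583×7 + 10×152 = 6216 + 886 + 640 + 4081 + 1520 = 13343
Index = 14061 / 13343 × 100 = 105.3811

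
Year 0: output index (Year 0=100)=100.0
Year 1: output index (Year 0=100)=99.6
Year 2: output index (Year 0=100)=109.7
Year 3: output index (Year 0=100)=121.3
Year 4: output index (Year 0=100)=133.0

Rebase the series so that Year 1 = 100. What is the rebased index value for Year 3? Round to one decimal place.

121.8

Rebased(Year 3) = 121.3 / 99.6 × 100 = 121.7871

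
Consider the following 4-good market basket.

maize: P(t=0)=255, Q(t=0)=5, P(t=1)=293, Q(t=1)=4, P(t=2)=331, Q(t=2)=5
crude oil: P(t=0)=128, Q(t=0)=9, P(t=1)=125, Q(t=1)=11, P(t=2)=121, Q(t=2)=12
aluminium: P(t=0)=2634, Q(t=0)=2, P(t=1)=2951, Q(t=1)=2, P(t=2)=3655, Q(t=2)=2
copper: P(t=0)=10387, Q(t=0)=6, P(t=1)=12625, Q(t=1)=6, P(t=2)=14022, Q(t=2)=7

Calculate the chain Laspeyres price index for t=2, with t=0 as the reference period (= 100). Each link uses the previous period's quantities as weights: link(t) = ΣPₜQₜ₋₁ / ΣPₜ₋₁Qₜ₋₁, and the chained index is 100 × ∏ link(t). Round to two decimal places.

134.46

Link t=0→t=1:
ΣP(t=1)Q(t=0) = 293×5 + 125×9 + 2951×2 + 12625×6 = 1465 + 1125 + 5902 + 75750 = 84242
ΣP(t=0)Q(t=0) = 255×5 + 128×9 + 2634×2 + 10387×6 = 1275 + 1152 + 5268 + 62322 = 70017
link = 84242/70017 = 1.203165
Link t=1→t=2:
ΣP(t=2)Q(t=1) = 331×4 + 121×11 + 3655×2 + 14022×6 = 1324 + 1331 + 7310 + 84132 = 94097
ΣP(t=1)Q(t=1) = 293×4 + 125×11 + 2951×2 + 12625×6 = 1172 + 1375 + 5902 + 75750 = 84199
link = 94097/84199 = 1.117555
Chained index = 100 × 1.203165 × 1.117555 = 134.4603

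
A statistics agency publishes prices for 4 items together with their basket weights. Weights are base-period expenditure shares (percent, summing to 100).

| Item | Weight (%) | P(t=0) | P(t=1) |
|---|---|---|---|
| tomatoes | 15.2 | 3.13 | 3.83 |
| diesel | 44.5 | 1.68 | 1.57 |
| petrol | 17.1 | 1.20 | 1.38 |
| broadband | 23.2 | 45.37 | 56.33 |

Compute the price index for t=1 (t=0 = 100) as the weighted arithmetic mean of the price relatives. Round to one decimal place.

108.7

tomatoes: 15.2 × (3.83/3.13) = 15.2 × 1.223642 = 18.5994
diesel: 44.5 × (1.57/1.68) = 44.5 × 0.934524 = 41.5863
petrol: 17.1 × (1.38/1.20) = 17.1 × 1.150000 = 19.6650
broadband: 23.2 × (56.33/45.37) = 23.2 × 1.241569 = 28.8044
Index = Σ wᵢ·(p₁ᵢ/p₀ᵢ) = 18.5994 + 41.5863 + 19.6650 + 28.8044 = 108.6551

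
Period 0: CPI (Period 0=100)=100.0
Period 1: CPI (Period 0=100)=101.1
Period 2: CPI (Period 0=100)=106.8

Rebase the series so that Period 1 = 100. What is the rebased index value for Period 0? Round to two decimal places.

Rebased(Period 0) = 100.0 / 101.1 × 100 = 98.9120

98.91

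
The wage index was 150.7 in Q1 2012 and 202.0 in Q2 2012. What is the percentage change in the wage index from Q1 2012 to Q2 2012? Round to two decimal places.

34.04%

Change = (202.0 − 150.7) / 150.7 × 100
       = 51.3 / 150.7 × 100 = 34.0411%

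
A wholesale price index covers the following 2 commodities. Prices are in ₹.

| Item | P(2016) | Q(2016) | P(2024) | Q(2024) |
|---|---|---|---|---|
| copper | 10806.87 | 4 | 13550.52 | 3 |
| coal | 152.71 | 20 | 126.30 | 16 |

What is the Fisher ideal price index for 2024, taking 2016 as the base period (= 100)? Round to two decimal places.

Laspeyres component (base-period weights):
ΣP(2024)Q(2016) = 13550.52×4 + 126.30×20 = 54202.08 + 2526 = 56728.08
ΣP(2016)Q(2016) = 10806.87×4 + 152.71×20 = 43227.48 + 3054.2 = 46281.68
L = 56728.08 / 46281.68 × 100 = 122.5714
Paasche component (current-period weights):
ΣP(2024)Q(2024) = 13550.52×3 + 126.30×16 = 40651.56 + 2020.8 = 42672.36
ΣP(2016)Q(2024) = 10806.87×3 + 152.71×16 = 32420.61 + 2443.36 = 34863.97
P = 42672.36 / 34863.97 × 100 = 122.3967
Fisher = √(L × P) = √(122.5714 × 122.3967) = 122.4840

122.48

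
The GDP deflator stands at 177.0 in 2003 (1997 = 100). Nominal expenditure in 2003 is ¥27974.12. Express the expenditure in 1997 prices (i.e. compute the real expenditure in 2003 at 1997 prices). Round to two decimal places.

Real = Nominal ÷ (Index/100) = 27974.12 ÷ (177.0/100)
     = 27974.12 ÷ 1.770 = 15804.5876

15804.59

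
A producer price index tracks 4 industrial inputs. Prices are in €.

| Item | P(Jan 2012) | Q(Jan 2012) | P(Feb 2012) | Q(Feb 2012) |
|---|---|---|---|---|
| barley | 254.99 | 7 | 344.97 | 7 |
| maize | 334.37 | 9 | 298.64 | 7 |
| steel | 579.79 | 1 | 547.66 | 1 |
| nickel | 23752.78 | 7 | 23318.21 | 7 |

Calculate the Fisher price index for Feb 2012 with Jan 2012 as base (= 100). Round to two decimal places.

Laspeyres component (base-period weights):
ΣP(Feb 2012)Q(Jan 2012) = 344.97×7 + 298.64×9 + 547.66×1 + 23318.21×7 = 2414.79 + 2687.76 + 547.66 + 163227.47 = 168877.68
ΣP(Jan 2012)Q(Jan 2012) = 254.99×7 + 334.37×9 + 579.79×1 + 23752.78×7 = 1784.93 + 3009.33 + 579.79 + 166269.46 = 171643.51
L = 168877.68 / 171643.51 × 100 = 98.3886
Paasche component (current-period weights):
ΣP(Feb 2012)Q(Feb 2012) = 344.97×7 + 298.64×7 + 547.66×1 + 23318.21×7 = 2414.79 + 2090.48 + 547.66 + 163227.47 = 168280.4
ΣP(Jan 2012)Q(Feb 2012) = 254.99×7 + 334.37×7 + 579.79×1 + 23752.78×7 = 1784.93 + 2340.59 + 579.79 + 166269.46 = 170974.77
P = 168280.4 / 170974.77 × 100 = 98.4241
Fisher = √(L × P) = √(98.3886 × 98.4241) = 98.4064

98.41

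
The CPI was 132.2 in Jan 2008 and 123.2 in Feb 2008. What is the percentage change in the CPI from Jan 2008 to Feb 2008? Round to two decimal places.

-6.81%

Change = (123.2 − 132.2) / 132.2 × 100
       = -9.0 / 132.2 × 100 = -6.8079%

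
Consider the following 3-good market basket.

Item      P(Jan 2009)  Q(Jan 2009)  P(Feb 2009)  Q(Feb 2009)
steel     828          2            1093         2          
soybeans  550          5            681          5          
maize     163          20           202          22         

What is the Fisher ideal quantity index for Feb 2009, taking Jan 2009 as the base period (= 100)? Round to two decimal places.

104.22

Laspeyres component (base-period weights):
ΣP(Jan 2009)Q(Feb 2009) = 828×2 + 550×5 + 163×22 = 1656 + 2750 + 3586 = 7992
ΣP(Jan 2009)Q(Jan 2009) = 828×2 + 550×5 + 163×20 = 1656 + 2750 + 3260 = 7666
L = 7992 / 7666 × 100 = 104.2525
Paasche component (current-period weights):
ΣP(Feb 2009)Q(Feb 2009) = 1093×2 + 681×5 + 202×22 = 2186 + 3405 + 4444 = 10035
ΣP(Feb 2009)Q(Jan 2009) = 1093×2 + 681×5 + 202×20 = 2186 + 3405 + 4040 = 9631
P = 10035 / 9631 × 100 = 104.1948
Fisher = √(L × P) = √(104.2525 × 104.1948) = 104.2237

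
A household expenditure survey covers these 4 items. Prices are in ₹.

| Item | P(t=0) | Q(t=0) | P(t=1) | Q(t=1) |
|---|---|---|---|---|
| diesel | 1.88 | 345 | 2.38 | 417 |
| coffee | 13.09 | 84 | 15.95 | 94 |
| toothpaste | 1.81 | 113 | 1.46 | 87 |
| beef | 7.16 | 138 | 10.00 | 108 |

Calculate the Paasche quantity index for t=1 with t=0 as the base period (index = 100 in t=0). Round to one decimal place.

99.8

Paasche quantity index uses current-period prices as weights.
ΣP(t=1)·Q(t=1) = 2.38×417 + 15.95×94 + 1.46×87 + 10.00×108 = 992.46 + 1499.3 + 127.02 + 1080 = 3698.78
ΣP(t=1)·Q(t=0) = 2.38×345 + 15.95×84 + 1.46×113 + 10.00×138 = 821.1 + 1339.8 + 164.98 + 1380 = 3705.88
Index = 3698.78 / 3705.88 × 100 = 99.8084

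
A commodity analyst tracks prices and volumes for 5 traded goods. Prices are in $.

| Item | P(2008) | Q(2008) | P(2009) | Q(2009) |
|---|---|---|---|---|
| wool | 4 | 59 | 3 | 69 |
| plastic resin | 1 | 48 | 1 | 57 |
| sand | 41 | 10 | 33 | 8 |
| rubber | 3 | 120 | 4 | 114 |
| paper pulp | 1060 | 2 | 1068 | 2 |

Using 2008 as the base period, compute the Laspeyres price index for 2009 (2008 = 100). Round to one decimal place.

Laspeyres price index uses base-period quantities as weights.
ΣP(2009)·Q(2008) = 3×59 + 1×48 + 33×10 + 4×120 + 1068×2 = 177 + 48 + 330 + 480 + 2136 = 3171
ΣP(2008)·Q(2008) = 4×59 + 1×48 + 41×10 + 3×120 + 1060×2 = 236 + 48 + 410 + 360 + 2120 = 3174
Index = 3171 / 3174 × 100 = 99.9055

99.9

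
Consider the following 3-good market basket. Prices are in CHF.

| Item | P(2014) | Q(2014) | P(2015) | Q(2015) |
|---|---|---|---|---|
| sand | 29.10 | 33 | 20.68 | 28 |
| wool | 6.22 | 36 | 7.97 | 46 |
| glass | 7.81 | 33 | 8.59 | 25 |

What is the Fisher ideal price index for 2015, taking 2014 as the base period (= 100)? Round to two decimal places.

88.20

Laspeyres component (base-period weights):
ΣP(2015)Q(2014) = 20.68×33 + 7.97×36 + 8.59×33 = 682.44 + 286.92 + 283.47 = 1252.83
ΣP(2014)Q(2014) = 29.10×33 + 6.22×36 + 7.81×33 = 960.3 + 223.92 + 257.73 = 1441.95
L = 1252.83 / 1441.95 × 100 = 86.8844
Paasche component (current-period weights):
ΣP(2015)Q(2015) = 20.68×28 + 7.97×46 + 8.59×25 = 579.04 + 366.62 + 214.75 = 1160.41
ΣP(2014)Q(2015) = 29.10×28 + 6.22×46 + 7.81×25 = 814.8 + 286.12 + 195.25 = 1296.17
P = 1160.41 / 1296.17 × 100 = 89.5261
Fisher = √(L × P) = √(86.8844 × 89.5261) = 88.1954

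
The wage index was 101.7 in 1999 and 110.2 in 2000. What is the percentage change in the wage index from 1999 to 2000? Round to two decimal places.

Change = (110.2 − 101.7) / 101.7 × 100
       = 8.5 / 101.7 × 100 = 8.3579%

8.36%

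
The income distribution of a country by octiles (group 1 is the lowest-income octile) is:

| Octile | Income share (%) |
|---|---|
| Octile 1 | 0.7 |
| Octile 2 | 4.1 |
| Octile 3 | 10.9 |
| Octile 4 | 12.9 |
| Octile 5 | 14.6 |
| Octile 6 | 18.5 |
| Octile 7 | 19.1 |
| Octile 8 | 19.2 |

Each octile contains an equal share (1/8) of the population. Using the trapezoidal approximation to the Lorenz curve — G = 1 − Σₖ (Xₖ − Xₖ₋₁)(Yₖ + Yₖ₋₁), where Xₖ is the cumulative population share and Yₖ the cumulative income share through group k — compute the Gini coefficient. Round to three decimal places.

0.286

Cumulative income shares Yₖ: 0.0070, 0.0480, 0.1570, 0.2860, 0.4320, 0.6170, 0.8080, 1.0000
Σ (Xₖ−Xₖ₋₁)(Yₖ+Yₖ₋₁) = (1/8)(0.0070+0.0000) + (1/8)(0.0480+0.0070) + (1/8)(0.1570+0.0480) + (1/8)(0.2860+0.1570) + (1/8)(0.4320+0.2860) + (1/8)(0.6170+0.4320) + (1/8)(0.8080+0.6170) + (1/8)(1.0000+0.8080)
  = 0.0009 + 0.0069 + 0.0256 + 0.0554 + 0.0898 + 0.1311 + 0.1781 + 0.2260 = 0.7137
G = 1 − 0.7137 = 0.2863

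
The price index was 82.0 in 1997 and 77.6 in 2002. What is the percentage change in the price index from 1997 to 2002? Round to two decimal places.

Change = (77.6 − 82.0) / 82.0 × 100
       = -4.4 / 82.0 × 100 = -5.3659%

-5.37%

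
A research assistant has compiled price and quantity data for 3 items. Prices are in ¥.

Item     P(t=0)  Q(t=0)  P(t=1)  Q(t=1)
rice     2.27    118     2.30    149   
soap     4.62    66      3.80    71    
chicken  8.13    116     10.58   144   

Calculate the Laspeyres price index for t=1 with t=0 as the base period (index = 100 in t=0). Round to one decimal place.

115.4

Laspeyres price index uses base-period quantities as weights.
ΣP(t=1)·Q(t=0) = 2.30×118 + 3.80×66 + 10.58×116 = 271.4 + 250.8 + 1227.28 = 1749.48
ΣP(t=0)·Q(t=0) = 2.27×118 + 4.62×66 + 8.13×116 = 267.86 + 304.92 + 943.08 = 1515.86
Index = 1749.48 / 1515.86 × 100 = 115.4117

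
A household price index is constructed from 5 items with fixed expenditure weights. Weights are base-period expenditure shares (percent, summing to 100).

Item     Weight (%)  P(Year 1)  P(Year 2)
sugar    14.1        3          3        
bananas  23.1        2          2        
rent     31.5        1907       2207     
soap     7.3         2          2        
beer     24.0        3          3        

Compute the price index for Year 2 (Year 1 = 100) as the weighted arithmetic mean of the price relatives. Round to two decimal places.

sugar: 14.1 × (3/3) = 14.1 × 1.000000 = 14.1000
bananas: 23.1 × (2/2) = 23.1 × 1.000000 = 23.1000
rent: 31.5 × (2207/1907) = 31.5 × 1.157315 = 36.4554
soap: 7.3 × (2/2) = 7.3 × 1.000000 = 7.3000
beer: 24.0 × (3/3) = 24.0 × 1.000000 = 24.0000
Index = Σ wᵢ·(p₁ᵢ/p₀ᵢ) = 14.1000 + 23.1000 + 36.4554 + 7.3000 + 24.0000 = 104.9554

104.96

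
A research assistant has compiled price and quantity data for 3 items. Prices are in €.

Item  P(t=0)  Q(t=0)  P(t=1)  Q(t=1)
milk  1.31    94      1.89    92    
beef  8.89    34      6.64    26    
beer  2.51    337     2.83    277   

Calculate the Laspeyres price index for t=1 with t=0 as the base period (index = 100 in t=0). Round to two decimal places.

Laspeyres price index uses base-period quantities as weights.
ΣP(t=1)·Q(t=0) = 1.89×94 + 6.64×34 + 2.83×337 = 177.66 + 225.76 + 953.71 = 1357.13
ΣP(t=0)·Q(t=0) = 1.31×94 + 8.89×34 + 2.51×337 = 123.14 + 302.26 + 845.87 = 1271.27
Index = 1357.13 / 1271.27 × 100 = 106.7539

106.75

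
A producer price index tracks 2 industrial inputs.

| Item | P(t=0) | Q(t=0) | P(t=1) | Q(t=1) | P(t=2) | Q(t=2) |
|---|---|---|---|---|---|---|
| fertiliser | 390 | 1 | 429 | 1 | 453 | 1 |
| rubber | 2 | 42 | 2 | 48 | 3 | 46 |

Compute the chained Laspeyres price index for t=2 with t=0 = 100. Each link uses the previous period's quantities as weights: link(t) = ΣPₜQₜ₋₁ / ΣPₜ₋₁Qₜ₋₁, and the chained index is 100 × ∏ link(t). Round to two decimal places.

Link t=0→t=1:
ΣP(t=1)Q(t=0) = 429×1 + 2×42 = 429 + 84 = 513
ΣP(t=0)Q(t=0) = 390×1 + 2×42 = 390 + 84 = 474
link = 513/474 = 1.082278
Link t=1→t=2:
ΣP(t=2)Q(t=1) = 453×1 + 3×48 = 453 + 144 = 597
ΣP(t=1)Q(t=1) = 429×1 + 2×48 = 429 + 96 = 525
link = 597/525 = 1.137143
Chained index = 100 × 1.082278 × 1.137143 = 123.0705

123.07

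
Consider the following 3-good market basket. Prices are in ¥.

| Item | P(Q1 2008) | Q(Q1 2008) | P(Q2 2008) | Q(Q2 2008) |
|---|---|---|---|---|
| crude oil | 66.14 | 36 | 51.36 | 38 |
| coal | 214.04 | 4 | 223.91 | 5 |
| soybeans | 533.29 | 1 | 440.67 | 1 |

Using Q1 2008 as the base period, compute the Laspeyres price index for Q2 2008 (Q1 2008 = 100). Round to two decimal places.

84.48

Laspeyres price index uses base-period quantities as weights.
ΣP(Q2 2008)·Q(Q1 2008) = 51.36×36 + 223.91×4 + 440.67×1 = 1848.96 + 895.64 + 440.67 = 3185.27
ΣP(Q1 2008)·Q(Q1 2008) = 66.14×36 + 214.04×4 + 533.29×1 = 2381.04 + 856.16 + 533.29 = 3770.49
Index = 3185.27 / 3770.49 × 100 = 84.4789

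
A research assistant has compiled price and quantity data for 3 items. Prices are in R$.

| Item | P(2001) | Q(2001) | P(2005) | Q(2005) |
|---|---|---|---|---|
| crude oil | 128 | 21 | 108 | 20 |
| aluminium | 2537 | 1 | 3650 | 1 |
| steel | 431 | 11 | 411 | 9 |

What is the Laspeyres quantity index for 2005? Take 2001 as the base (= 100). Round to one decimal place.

Laspeyres quantity index uses base-period prices as weights.
ΣP(2001)·Q(2005) = 128×20 + 2537×1 + 431×9 = 2560 + 2537 + 3879 = 8976
ΣP(2001)·Q(2001) = 128×21 + 2537×1 + 431×11 = 2688 + 2537 + 4741 = 9966
Index = 8976 / 9966 × 100 = 90.0662

90.1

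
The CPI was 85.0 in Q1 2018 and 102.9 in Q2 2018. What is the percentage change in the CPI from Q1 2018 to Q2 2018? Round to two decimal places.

21.06%

Change = (102.9 − 85.0) / 85.0 × 100
       = 17.9 / 85.0 × 100 = 21.0588%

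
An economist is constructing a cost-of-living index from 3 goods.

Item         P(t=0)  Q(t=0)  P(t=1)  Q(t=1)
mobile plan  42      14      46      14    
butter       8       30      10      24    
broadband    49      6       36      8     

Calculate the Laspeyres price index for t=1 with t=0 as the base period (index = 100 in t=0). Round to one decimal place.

103.4

Laspeyres price index uses base-period quantities as weights.
ΣP(t=1)·Q(t=0) = 46×14 + 10×30 + 36×6 = 644 + 300 + 216 = 1160
ΣP(t=0)·Q(t=0) = 42×14 + 8×30 + 49×6 = 588 + 240 + 294 = 1122
Index = 1160 / 1122 × 100 = 103.3868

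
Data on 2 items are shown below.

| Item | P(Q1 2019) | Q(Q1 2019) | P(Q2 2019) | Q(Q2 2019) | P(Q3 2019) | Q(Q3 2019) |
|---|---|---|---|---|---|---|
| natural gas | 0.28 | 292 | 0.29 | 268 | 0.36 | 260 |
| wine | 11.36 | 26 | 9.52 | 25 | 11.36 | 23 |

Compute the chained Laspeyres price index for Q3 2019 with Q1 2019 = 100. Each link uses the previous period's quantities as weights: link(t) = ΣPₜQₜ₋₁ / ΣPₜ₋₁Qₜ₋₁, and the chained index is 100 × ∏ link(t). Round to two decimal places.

Link Q1 2019→Q2 2019:
ΣP(Q2 2019)Q(Q1 2019) = 0.29×292 + 9.52×26 = 84.68 + 247.52 = 332.2
ΣP(Q1 2019)Q(Q1 2019) = 0.28×292 + 11.36×26 = 81.76 + 295.36 = 377.12
link = 332.2/377.12 = 0.880887
Link Q2 2019→Q3 2019:
ΣP(Q3 2019)Q(Q2 2019) = 0.36×268 + 11.36×25 = 96.48 + 284 = 380.48
ΣP(Q2 2019)Q(Q2 2019) = 0.29×268 + 9.52×25 = 77.72 + 238 = 315.72
link = 380.48/315.72 = 1.205118
Chained index = 100 × 0.880887 × 1.205118 = 106.1573

106.16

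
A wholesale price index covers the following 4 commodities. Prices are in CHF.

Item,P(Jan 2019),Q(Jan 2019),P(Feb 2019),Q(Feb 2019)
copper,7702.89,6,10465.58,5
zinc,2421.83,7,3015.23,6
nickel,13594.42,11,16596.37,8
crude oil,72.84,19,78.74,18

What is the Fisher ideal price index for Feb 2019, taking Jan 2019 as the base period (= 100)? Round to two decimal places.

Laspeyres component (base-period weights):
ΣP(Feb 2019)Q(Jan 2019) = 10465.58×6 + 3015.23×7 + 16596.37×11 + 78.74×19 = 62793.48 + 21106.61 + 182560.07 + 1496.06 = 267956.22
ΣP(Jan 2019)Q(Jan 2019) = 7702.89×6 + 2421.83×7 + 13594.42×11 + 72.84×19 = 46217.34 + 16952.81 + 149538.62 + 1383.96 = 214092.73
L = 267956.22 / 214092.73 × 100 = 125.1590
Paasche component (current-period weights):
ΣP(Feb 2019)Q(Feb 2019) = 10465.58×5 + 3015.23×6 + 16596.37×8 + 78.74×18 = 52327.9 + 18091.38 + 132770.96 + 1417.32 = 204607.56
ΣP(Jan 2019)Q(Feb 2019) = 7702.89×5 + 2421.83×6 + 13594.42×8 + 72.84×18 = 38514.45 + 14530.98 + 108755.36 + 1311.12 = 163111.91
P = 204607.56 / 163111.91 × 100 = 125.4400
Fisher = √(L × P) = √(125.1590 × 125.4400) = 125.2994

125.30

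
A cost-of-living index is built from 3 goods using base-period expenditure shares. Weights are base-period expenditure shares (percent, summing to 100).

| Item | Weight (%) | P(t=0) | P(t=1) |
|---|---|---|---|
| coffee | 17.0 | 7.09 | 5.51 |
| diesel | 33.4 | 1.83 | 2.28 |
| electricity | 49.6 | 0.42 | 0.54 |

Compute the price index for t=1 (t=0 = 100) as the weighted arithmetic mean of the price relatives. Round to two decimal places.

coffee: 17.0 × (5.51/7.09) = 17.0 × 0.777151 = 13.2116
diesel: 33.4 × (2.28/1.83) = 33.4 × 1.245902 = 41.6131
electricity: 49.6 × (0.54/0.42) = 49.6 × 1.285714 = 63.7714
Index = Σ wᵢ·(p₁ᵢ/p₀ᵢ) = 13.2116 + 41.6131 + 63.7714 = 118.5961

118.60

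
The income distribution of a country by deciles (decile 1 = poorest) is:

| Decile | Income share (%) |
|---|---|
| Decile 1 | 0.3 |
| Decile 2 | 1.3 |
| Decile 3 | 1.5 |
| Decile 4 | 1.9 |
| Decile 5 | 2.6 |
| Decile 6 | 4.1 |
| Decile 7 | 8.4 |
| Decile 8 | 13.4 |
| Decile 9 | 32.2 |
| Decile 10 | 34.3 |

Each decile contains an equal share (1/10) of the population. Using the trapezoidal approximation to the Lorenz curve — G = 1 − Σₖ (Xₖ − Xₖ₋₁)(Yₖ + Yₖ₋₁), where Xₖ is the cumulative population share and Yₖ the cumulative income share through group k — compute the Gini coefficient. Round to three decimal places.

0.603

Cumulative income shares Yₖ: 0.0030, 0.0160, 0.0310, 0.0500, 0.0760, 0.1170, 0.2010, 0.3350, 0.6570, 1.0000
Σ (Xₖ−Xₖ₋₁)(Yₖ+Yₖ₋₁) = (1/10)(0.0030+0.0000) + (1/10)(0.0160+0.0030) + (1/10)(0.0310+0.0160) + (1/10)(0.0500+0.0310) + (1/10)(0.0760+0.0500) + (1/10)(0.1170+0.0760) + (1/10)(0.2010+0.1170) + (1/10)(0.3350+0.2010) + (1/10)(0.6570+0.3350) + (1/10)(1.0000+0.6570)
  = 0.0003 + 0.0019 + 0.0047 + 0.0081 + 0.0126 + 0.0193 + 0.0318 + 0.0536 + 0.0992 + 0.1657 = 0.3972
G = 1 − 0.3972 = 0.6028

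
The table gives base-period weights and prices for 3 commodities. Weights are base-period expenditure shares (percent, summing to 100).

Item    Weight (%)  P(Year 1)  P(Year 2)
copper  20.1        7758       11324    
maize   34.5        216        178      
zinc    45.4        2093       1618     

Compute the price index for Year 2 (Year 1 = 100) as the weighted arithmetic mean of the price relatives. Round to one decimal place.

copper: 20.1 × (11324/7758) = 20.1 × 1.459655 = 29.3391
maize: 34.5 × (178/216) = 34.5 × 0.824074 = 28.4306
zinc: 45.4 × (1618/2093) = 45.4 × 0.773053 = 35.0966
Index = Σ wᵢ·(p₁ᵢ/p₀ᵢ) = 29.3391 + 28.4306 + 35.0966 = 92.8662

92.9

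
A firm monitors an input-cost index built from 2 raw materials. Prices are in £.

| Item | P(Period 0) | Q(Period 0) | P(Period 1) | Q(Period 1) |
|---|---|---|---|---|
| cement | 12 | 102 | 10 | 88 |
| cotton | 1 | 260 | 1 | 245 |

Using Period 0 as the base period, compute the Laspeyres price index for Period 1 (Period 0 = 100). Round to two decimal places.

86.25

Laspeyres price index uses base-period quantities as weights.
ΣP(Period 1)·Q(Period 0) = 10×102 + 1×260 = 1020 + 260 = 1280
ΣP(Period 0)·Q(Period 0) = 12×102 + 1×260 = 1224 + 260 = 1484
Index = 1280 / 1484 × 100 = 86.2534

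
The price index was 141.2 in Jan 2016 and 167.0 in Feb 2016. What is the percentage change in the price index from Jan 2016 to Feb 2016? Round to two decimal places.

Change = (167.0 − 141.2) / 141.2 × 100
       = 25.8 / 141.2 × 100 = 18.2720%

18.27%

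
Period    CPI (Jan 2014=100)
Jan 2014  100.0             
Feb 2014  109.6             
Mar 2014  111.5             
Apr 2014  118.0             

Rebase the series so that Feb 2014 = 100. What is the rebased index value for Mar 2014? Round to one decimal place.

101.7

Rebased(Mar 2014) = 111.5 / 109.6 × 100 = 101.7336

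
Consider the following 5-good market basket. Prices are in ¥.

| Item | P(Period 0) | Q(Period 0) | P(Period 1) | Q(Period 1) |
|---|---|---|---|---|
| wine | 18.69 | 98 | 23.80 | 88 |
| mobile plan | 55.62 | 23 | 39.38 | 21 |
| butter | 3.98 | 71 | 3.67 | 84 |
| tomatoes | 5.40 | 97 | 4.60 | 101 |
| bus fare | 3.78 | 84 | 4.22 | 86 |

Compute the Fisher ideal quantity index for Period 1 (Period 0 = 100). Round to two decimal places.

Laspeyres component (base-period weights):
ΣP(Period 0)Q(Period 1) = 18.69×88 + 55.62×21 + 3.98×84 + 5.40×101 + 3.78×86 = 1644.72 + 1168.02 + 334.32 + 545.4 + 325.08 = 4017.54
ΣP(Period 0)Q(Period 0) = 18.69×98 + 55.62×23 + 3.98×71 + 5.40×97 + 3.78×84 = 1831.62 + 1279.26 + 282.58 + 523.8 + 317.52 = 4234.78
L = 4017.54 / 4234.78 × 100 = 94.8701
Paasche component (current-period weights):
ΣP(Period 1)Q(Period 1) = 23.80×88 + 39.38×21 + 3.67×84 + 4.60×101 + 4.22×86 = 2094.4 + 826.98 + 308.28 + 464.6 + 362.92 = 4057.18
ΣP(Period 1)Q(Period 0) = 23.80×98 + 39.38×23 + 3.67×71 + 4.60×97 + 4.22×84 = 2332.4 + 905.74 + 260.57 + 446.2 + 354.48 = 4299.39
P = 4057.18 / 4299.39 × 100 = 94.3664
Fisher = √(L × P) = √(94.8701 × 94.3664) = 94.6179

94.62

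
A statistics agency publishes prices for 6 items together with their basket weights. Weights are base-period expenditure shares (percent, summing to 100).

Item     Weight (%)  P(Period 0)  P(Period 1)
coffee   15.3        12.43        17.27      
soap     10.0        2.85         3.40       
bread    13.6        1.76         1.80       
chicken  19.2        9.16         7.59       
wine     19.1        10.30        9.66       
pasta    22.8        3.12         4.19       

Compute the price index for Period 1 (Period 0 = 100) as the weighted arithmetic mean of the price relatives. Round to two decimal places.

coffee: 15.3 × (17.27/12.43) = 15.3 × 1.389381 = 21.2575
soap: 10.0 × (3.40/2.85) = 10.0 × 1.192982 = 11.9298
bread: 13.6 × (1.80/1.76) = 13.6 × 1.022727 = 13.9091
chicken: 19.2 × (7.59/9.16) = 19.2 × 0.828603 = 15.9092
wine: 19.1 × (9.66/10.30) = 19.1 × 0.937864 = 17.9132
pasta: 22.8 × (4.19/3.12) = 22.8 × 1.342949 = 30.6192
Index = Σ wᵢ·(p₁ᵢ/p₀ᵢ) = 21.2575 + 11.9298 + 13.9091 + 15.9092 + 17.9132 + 30.6192 = 111.5380

111.54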